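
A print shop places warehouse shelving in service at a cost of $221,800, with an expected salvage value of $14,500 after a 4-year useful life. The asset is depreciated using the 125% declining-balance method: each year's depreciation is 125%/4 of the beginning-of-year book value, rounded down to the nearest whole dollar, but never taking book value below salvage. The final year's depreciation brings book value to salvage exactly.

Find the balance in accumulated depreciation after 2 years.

Depreciable base = $221,800 − $14,500 = $207,300.
Year 1: ⌊$221,800 × 125%/4⌋ = $69,312. Book value $152,488.
Year 2: ⌊$152,488 × 125%/4⌋ = $47,652. Book value $104,836.
Accumulated through year 2 = $221,800 − $104,836 = $116,964.

$116,964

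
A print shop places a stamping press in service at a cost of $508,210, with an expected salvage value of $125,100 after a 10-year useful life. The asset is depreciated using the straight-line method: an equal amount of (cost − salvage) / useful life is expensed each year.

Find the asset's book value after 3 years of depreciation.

Depreciable base = $508,210 − $125,100 = $383,110.
Annual expense = $383,110 / 10 = $38,311.
End of year 1: book value $469,899.
End of year 2: book value $431,588.
End of year 3: book value $393,277.

$393,277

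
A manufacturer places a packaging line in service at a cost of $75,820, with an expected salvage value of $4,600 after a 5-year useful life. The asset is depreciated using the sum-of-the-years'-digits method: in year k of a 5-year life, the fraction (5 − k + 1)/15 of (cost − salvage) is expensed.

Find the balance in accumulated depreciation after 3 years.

$56,976

Depreciable base = $75,820 − $4,600 = $71,220.
Sum of the years' digits = 5+4+3+2+1 = 15.
Year 1: $71,220 × 5/15 = $23,740. Book value $52,080.
Year 2: $71,220 × 4/15 = $18,992. Book value $33,088.
Year 3: $71,220 × 3/15 = $14,244. Book value $18,844.
Accumulated through year 3 = $75,820 − $18,844 = $56,976.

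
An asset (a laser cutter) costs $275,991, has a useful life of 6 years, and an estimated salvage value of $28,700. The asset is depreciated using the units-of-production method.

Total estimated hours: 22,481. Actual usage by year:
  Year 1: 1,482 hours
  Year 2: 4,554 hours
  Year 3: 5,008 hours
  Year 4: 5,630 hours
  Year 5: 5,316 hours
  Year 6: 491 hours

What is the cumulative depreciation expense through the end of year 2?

Depreciable base = $275,991 − $28,700 = $247,291.
Rate = $247,291 / 22,481 hours = $11 per hour.
Year 1: 1,482 × $11 = $16,302. Book value $259,689.
Year 2: 4,554 × $11 = $50,094. Book value $209,595.
Accumulated through year 2 = $275,991 − $209,595 = $66,396.

$66,396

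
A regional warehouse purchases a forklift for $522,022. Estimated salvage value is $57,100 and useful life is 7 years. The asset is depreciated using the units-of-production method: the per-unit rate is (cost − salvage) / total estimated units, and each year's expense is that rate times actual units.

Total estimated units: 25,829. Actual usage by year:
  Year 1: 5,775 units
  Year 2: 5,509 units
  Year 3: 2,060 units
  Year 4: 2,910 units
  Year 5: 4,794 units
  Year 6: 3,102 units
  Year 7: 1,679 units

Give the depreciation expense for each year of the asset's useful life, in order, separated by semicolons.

Depreciable base = $522,022 − $57,100 = $464,922.
Rate = $464,922 / 25,829 units = $18 per unit.
Year 1: 5,775 × $18 = $103,950. Book value $418,072.
Year 2: 5,509 × $18 = $99,162. Book value $318,910.
Year 3: 2,060 × $18 = $37,080. Book value $281,830.
Year 4: 2,910 × $18 = $52,380. Book value $229,450.
Year 5: 4,794 × $18 = $86,292. Book value $143,158.
Year 6: 3,102 × $18 = $55,836. Book value $87,322.
Year 7: 1,679 × $18 = $30,222. Book value $57,100.

$103,950; $99,162; $37,080; $52,380; $86,292; $55,836; $30,222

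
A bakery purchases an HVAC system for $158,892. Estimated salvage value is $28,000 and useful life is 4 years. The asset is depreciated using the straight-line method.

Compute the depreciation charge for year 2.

$32,723

Depreciable base = $158,892 − $28,000 = $130,892.
Annual expense = $130,892 / 4 = $32,723.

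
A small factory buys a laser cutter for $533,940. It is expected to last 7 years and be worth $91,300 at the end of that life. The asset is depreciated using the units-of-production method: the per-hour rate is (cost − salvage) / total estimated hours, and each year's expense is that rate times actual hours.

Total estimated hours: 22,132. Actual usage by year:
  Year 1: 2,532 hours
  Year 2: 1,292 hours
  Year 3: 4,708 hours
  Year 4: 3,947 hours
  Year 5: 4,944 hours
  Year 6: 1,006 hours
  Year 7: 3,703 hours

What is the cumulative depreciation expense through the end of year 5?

$348,460

Depreciable base = $533,940 − $91,300 = $442,640.
Rate = $442,640 / 22,132 hours = $20 per hour.
Year 1: 2,532 × $20 = $50,640. Book value $483,300.
Year 2: 1,292 × $20 = $25,840. Book value $457,460.
Year 3: 4,708 × $20 = $94,160. Book value $363,300.
Year 4: 3,947 × $20 = $78,940. Book value $284,360.
Year 5: 4,944 × $20 = $98,880. Book value $185,480.
Accumulated through year 5 = $533,940 − $185,480 = $348,460.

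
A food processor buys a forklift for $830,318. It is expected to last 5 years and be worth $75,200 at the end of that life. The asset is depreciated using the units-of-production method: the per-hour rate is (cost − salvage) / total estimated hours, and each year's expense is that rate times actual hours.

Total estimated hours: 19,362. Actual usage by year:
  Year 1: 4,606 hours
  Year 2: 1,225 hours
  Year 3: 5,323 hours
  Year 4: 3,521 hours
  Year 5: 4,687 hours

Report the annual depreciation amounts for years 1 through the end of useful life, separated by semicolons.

$179,634; $47,775; $207,597; $137,319; $182,793

Depreciable base = $830,318 − $75,200 = $755,118.
Rate = $755,118 / 19,362 hours = $39 per hour.
Year 1: 4,606 × $39 = $179,634. Book value $650,684.
Year 2: 1,225 × $39 = $47,775. Book value $602,909.
Year 3: 5,323 × $39 = $207,597. Book value $395,312.
Year 4: 3,521 × $39 = $137,319. Book value $257,993.
Year 5: 4,687 × $39 = $182,793. Book value $75,200.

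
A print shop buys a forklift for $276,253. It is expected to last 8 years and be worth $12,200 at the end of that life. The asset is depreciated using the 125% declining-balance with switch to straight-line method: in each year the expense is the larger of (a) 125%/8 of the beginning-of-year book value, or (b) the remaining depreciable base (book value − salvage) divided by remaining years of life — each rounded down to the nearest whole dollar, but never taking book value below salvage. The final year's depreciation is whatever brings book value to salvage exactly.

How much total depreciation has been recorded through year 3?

Depreciable base = $276,253 − $12,200 = $264,053.
Year 1: DB = ⌊$276,253 × 125%/8⌋ = $43,164; SL = ⌊$264,053/8⌋ = $33,006 → take DB $43,164. Book value $233,089.
Year 2: DB = ⌊$233,089 × 125%/8⌋ = $36,420; SL = ⌊$220,889/7⌋ = $31,555 → take DB $36,420. Book value $196,669.
Year 3: DB = ⌊$196,669 × 125%/8⌋ = $30,729; SL = ⌊$184,469/6⌋ = $30,744 → take SL $30,744. Book value $165,925.
Accumulated through year 3 = $276,253 − $165,925 = $110,328.

$110,328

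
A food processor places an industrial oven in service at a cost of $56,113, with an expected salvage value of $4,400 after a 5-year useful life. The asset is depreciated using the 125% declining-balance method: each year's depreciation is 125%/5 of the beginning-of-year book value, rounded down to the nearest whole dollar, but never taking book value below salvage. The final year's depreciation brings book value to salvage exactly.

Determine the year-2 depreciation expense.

Depreciable base = $56,113 − $4,400 = $51,713.
Year 1: ⌊$56,113 × 125%/5⌋ = $14,028. Book value $42,085.
Year 2: ⌊$42,085 × 125%/5⌋ = $10,521. Book value $31,564.

$10,521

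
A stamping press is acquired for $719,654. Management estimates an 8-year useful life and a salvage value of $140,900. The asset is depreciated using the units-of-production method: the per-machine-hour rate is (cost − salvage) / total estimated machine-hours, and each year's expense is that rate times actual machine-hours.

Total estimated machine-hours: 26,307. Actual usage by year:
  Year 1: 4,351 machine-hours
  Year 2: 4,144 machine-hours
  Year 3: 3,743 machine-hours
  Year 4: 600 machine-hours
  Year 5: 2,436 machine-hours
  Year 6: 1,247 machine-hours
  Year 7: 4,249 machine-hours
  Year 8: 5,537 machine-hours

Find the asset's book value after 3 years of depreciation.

Depreciable base = $719,654 − $140,900 = $578,754.
Rate = $578,754 / 26,307 machine-hours = $22 per machine-hour.
Year 1: 4,351 × $22 = $95,722. Book value $623,932.
Year 2: 4,144 × $22 = $91,168. Book value $532,764.
Year 3: 3,743 × $22 = $82,346. Book value $450,418.

$450,418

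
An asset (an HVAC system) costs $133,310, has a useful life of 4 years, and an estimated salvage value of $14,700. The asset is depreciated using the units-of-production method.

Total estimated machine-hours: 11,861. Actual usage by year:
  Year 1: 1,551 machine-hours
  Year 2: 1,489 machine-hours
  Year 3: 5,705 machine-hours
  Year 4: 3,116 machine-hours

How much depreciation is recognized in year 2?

$14,890

Depreciable base = $133,310 − $14,700 = $118,610.
Rate = $118,610 / 11,861 machine-hours = $10 per machine-hour.
Year 1: 1,551 × $10 = $15,510. Book value $117,800.
Year 2: 1,489 × $10 = $14,890. Book value $102,910.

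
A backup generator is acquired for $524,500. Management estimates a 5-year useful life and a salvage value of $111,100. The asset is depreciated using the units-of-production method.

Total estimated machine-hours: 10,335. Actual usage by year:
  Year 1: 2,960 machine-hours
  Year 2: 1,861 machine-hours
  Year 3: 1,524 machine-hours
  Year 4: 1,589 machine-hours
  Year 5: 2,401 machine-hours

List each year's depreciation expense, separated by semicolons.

Depreciable base = $524,500 − $111,100 = $413,400.
Rate = $413,400 / 10,335 machine-hours = $40 per machine-hour.
Year 1: 2,960 × $40 = $118,400. Book value $406,100.
Year 2: 1,861 × $40 = $74,440. Book value $331,660.
Year 3: 1,524 × $40 = $60,960. Book value $270,700.
Year 4: 1,589 × $40 = $63,560. Book value $207,140.
Year 5: 2,401 × $40 = $96,040. Book value $111,100.

$118,400; $74,440; $60,960; $63,560; $96,040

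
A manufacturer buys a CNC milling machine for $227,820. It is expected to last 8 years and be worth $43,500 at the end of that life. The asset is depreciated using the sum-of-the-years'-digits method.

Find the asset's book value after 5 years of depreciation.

$74,220

Depreciable base = $227,820 − $43,500 = $184,320.
Sum of the years' digits = 8+7+6+5+4+3+2+1 = 36.
Year 1: $184,320 × 8/36 = $40,960. Book value $186,860.
Year 2: $184,320 × 7/36 = $35,840. Book value $151,020.
Year 3: $184,320 × 6/36 = $30,720. Book value $120,300.
Year 4: $184,320 × 5/36 = $25,600. Book value $94,700.
Year 5: $184,320 × 4/36 = $20,480. Book value $74,220.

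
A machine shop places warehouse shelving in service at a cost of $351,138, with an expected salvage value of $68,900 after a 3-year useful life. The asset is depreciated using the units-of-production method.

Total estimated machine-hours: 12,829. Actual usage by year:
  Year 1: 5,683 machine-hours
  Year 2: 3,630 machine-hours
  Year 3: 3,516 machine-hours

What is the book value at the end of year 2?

Depreciable base = $351,138 − $68,900 = $282,238.
Rate = $282,238 / 12,829 machine-hours = $22 per machine-hour.
Year 1: 5,683 × $22 = $125,026. Book value $226,112.
Year 2: 3,630 × $22 = $79,860. Book value $146,252.

$146,252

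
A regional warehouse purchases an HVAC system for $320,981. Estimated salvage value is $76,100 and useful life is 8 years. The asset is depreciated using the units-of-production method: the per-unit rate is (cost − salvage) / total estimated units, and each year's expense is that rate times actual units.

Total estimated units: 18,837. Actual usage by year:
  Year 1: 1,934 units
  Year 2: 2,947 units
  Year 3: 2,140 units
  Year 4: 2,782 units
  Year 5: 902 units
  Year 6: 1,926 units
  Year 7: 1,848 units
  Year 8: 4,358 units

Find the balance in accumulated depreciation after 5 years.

$139,165

Depreciable base = $320,981 − $76,100 = $244,881.
Rate = $244,881 / 18,837 units = $13 per unit.
Year 1: 1,934 × $13 = $25,142. Book value $295,839.
Year 2: 2,947 × $13 = $38,311. Book value $257,528.
Year 3: 2,140 × $13 = $27,820. Book value $229,708.
Year 4: 2,782 × $13 = $36,166. Book value $193,542.
Year 5: 902 × $13 = $11,726. Book value $181,816.
Accumulated through year 5 = $320,981 − $181,816 = $139,165.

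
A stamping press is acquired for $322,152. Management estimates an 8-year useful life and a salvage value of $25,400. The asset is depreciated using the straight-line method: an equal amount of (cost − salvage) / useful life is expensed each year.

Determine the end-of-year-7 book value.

$62,494

Depreciable base = $322,152 − $25,400 = $296,752.
Annual expense = $296,752 / 8 = $37,094.
End of year 1: book value $285,058.
End of year 2: book value $247,964.
End of year 3: book value $210,870.
End of year 4: book value $173,776.
End of year 5: book value $136,682.
End of year 6: book value $99,588.
End of year 7: book value $62,494.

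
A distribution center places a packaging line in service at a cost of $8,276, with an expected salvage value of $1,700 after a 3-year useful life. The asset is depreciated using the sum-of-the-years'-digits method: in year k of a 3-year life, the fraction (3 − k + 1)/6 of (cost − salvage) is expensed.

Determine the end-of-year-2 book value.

$2,796

Depreciable base = $8,276 − $1,700 = $6,576.
Sum of the years' digits = 3+2+1 = 6.
Year 1: $6,576 × 3/6 = $3,288. Book value $4,988.
Year 2: $6,576 × 2/6 = $2,192. Book value $2,796.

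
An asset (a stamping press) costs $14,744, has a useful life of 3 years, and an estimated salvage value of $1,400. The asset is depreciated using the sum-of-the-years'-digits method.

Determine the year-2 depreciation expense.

$4,448

Depreciable base = $14,744 − $1,400 = $13,344.
Sum of the years' digits = 3+2+1 = 6.
Year 1: $13,344 × 3/6 = $6,672. Book value $8,072.
Year 2: $13,344 × 2/6 = $4,448. Book value $3,624.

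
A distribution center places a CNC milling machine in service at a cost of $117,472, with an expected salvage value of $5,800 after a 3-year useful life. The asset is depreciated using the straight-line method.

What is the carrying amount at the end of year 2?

Depreciable base = $117,472 − $5,800 = $111,672.
Annual expense = $111,672 / 3 = $37,224.
End of year 1: book value $80,248.
End of year 2: book value $43,024.

$43,024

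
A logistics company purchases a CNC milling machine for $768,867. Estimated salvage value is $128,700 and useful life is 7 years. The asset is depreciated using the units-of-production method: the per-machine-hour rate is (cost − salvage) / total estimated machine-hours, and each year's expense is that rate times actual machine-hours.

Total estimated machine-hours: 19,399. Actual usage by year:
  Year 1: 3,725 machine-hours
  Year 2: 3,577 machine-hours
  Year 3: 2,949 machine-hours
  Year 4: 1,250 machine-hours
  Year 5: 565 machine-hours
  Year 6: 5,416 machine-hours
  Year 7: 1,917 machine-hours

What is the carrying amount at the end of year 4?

Depreciable base = $768,867 − $128,700 = $640,167.
Rate = $640,167 / 19,399 machine-hours = $33 per machine-hour.
Year 1: 3,725 × $33 = $122,925. Book value $645,942.
Year 2: 3,577 × $33 = $118,041. Book value $527,901.
Year 3: 2,949 × $33 = $97,317. Book value $430,584.
Year 4: 1,250 × $33 = $41,250. Book value $389,334.

$389,334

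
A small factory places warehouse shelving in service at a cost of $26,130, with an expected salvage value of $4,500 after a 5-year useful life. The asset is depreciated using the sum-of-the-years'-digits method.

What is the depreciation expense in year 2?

$5,768

Depreciable base = $26,130 − $4,500 = $21,630.
Sum of the years' digits = 5+4+3+2+1 = 15.
Year 1: $21,630 × 5/15 = $7,210. Book value $18,920.
Year 2: $21,630 × 4/15 = $5,768. Book value $13,152.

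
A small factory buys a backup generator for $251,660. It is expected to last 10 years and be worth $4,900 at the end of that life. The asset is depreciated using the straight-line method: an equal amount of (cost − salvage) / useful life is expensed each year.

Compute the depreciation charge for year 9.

$24,676

Depreciable base = $251,660 − $4,900 = $246,760.
Annual expense = $246,760 / 10 = $24,676.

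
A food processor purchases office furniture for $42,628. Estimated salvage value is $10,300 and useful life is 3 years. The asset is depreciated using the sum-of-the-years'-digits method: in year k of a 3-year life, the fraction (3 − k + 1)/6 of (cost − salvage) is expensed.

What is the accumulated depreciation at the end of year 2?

$26,940

Depreciable base = $42,628 − $10,300 = $32,328.
Sum of the years' digits = 3+2+1 = 6.
Year 1: $32,328 × 3/6 = $16,164. Book value $26,464.
Year 2: $32,328 × 2/6 = $10,776. Book value $15,688.
Accumulated through year 2 = $42,628 − $15,688 = $26,940.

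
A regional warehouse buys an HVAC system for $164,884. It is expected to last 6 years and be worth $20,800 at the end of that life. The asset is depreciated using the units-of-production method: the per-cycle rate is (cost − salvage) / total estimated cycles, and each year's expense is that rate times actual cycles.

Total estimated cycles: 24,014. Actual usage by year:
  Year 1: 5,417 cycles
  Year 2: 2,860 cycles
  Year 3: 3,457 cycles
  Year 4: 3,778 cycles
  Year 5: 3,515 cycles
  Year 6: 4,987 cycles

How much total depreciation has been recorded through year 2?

$49,662

Depreciable base = $164,884 − $20,800 = $144,084.
Rate = $144,084 / 24,014 cycles = $6 per cycle.
Year 1: 5,417 × $6 = $32,502. Book value $132,382.
Year 2: 2,860 × $6 = $17,160. Book value $115,222.
Accumulated through year 2 = $164,884 − $115,222 = $49,662.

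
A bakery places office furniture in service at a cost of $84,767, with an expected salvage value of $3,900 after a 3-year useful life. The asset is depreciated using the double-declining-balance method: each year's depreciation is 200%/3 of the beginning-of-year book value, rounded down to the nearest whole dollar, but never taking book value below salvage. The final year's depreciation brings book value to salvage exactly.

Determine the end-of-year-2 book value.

Depreciable base = $84,767 − $3,900 = $80,867.
Year 1: ⌊$84,767 × 200%/3⌋ = $56,511. Book value $28,256.
Year 2: ⌊$28,256 × 200%/3⌋ = $18,837. Book value $9,419.

$9,419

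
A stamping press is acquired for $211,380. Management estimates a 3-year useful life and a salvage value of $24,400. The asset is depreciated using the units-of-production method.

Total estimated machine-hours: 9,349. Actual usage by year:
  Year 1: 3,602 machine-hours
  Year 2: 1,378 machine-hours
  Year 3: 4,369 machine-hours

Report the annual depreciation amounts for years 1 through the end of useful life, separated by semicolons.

$72,040; $27,560; $87,380

Depreciable base = $211,380 − $24,400 = $186,980.
Rate = $186,980 / 9,349 machine-hours = $20 per machine-hour.
Year 1: 3,602 × $20 = $72,040. Book value $139,340.
Year 2: 1,378 × $20 = $27,560. Book value $111,780.
Year 3: 4,369 × $20 = $87,380. Book value $24,400.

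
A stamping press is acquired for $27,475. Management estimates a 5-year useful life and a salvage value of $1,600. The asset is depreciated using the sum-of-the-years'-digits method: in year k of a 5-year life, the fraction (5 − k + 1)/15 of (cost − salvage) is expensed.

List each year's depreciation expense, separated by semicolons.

$8,625; $6,900; $5,175; $3,450; $1,725

Depreciable base = $27,475 − $1,600 = $25,875.
Sum of the years' digits = 5+4+3+2+1 = 15.
Year 1: $25,875 × 5/15 = $8,625. Book value $18,850.
Year 2: $25,875 × 4/15 = $6,900. Book value $11,950.
Year 3: $25,875 × 3/15 = $5,175. Book value $6,775.
Year 4: $25,875 × 2/15 = $3,450. Book value $3,325.
Year 5: $25,875 × 1/15 = $1,725. Book value $1,600.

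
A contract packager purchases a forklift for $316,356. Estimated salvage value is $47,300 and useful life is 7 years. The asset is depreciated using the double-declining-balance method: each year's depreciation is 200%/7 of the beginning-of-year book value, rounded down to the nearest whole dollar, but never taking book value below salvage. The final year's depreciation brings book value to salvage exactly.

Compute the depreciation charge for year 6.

Depreciable base = $316,356 − $47,300 = $269,056.
Year 1: ⌊$316,356 × 200%/7⌋ = $90,387. Book value $225,969.
Year 2: ⌊$225,969 × 200%/7⌋ = $64,562. Book value $161,407.
Year 3: ⌊$161,407 × 200%/7⌋ = $46,116. Book value $115,291.
Year 4: ⌊$115,291 × 200%/7⌋ = $32,940. Book value $82,351.
Year 5: ⌊$82,351 × 200%/7⌋ = $23,528. Book value $58,823.
Year 6: ⌊$58,823 × 200%/7⌋ = $16,806, capped at $11,523. Book value $47,300.

$11,523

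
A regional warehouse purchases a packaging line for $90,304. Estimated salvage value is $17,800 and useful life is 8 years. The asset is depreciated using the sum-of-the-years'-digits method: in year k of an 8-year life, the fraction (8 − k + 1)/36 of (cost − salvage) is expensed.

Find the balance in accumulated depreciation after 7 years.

Depreciable base = $90,304 − $17,800 = $72,504.
Sum of the years' digits = 8+7+6+5+4+3+2+1 = 36.
Year 1: $72,504 × 8/36 = $16,112. Book value $74,192.
Year 2: $72,504 × 7/36 = $14,098. Book value $60,094.
Year 3: $72,504 × 6/36 = $12,084. Book value $48,010.
Year 4: $72,504 × 5/36 = $10,070. Book value $37,940.
Year 5: $72,504 × 4/36 = $8,056. Book value $29,884.
Year 6: $72,504 × 3/36 = $6,042. Book value $23,842.
Year 7: $72,504 × 2/36 = $4,028. Book value $19,814.
Accumulated through year 7 = $90,304 − $19,814 = $70,490.

$70,490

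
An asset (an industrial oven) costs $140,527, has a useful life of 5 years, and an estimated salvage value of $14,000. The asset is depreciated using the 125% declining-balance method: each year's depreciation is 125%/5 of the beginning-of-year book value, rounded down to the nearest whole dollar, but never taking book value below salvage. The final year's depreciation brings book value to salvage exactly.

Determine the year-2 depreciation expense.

Depreciable base = $140,527 − $14,000 = $126,527.
Year 1: ⌊$140,527 × 125%/5⌋ = $35,131. Book value $105,396.
Year 2: ⌊$105,396 × 125%/5⌋ = $26,349. Book value $79,047.

$26,349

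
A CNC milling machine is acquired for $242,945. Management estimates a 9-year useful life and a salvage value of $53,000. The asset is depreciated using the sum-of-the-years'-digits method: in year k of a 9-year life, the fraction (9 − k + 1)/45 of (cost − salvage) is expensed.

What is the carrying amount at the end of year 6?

Depreciable base = $242,945 − $53,000 = $189,945.
Sum of the years' digits = 9+8+7+6+5+4+3+2+1 = 45.
Year 1: $189,945 × 9/45 = $37,989. Book value $204,956.
Year 2: $189,945 × 8/45 = $33,768. Book value $171,188.
Year 3: $189,945 × 7/45 = $29,547. Book value $141,641.
Year 4: $189,945 × 6/45 = $25,326. Book value $116,315.
Year 5: $189,945 × 5/45 = $21,105. Book value $95,210.
Year 6: $189,945 × 4/45 = $16,884. Book value $78,326.

$78,326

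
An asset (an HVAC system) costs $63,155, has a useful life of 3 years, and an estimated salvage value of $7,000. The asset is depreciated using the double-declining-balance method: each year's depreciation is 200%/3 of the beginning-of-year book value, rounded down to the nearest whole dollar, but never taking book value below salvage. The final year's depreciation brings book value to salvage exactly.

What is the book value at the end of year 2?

$7,018

Depreciable base = $63,155 − $7,000 = $56,155.
Year 1: ⌊$63,155 × 200%/3⌋ = $42,103. Book value $21,052.
Year 2: ⌊$21,052 × 200%/3⌋ = $14,034. Book value $7,018.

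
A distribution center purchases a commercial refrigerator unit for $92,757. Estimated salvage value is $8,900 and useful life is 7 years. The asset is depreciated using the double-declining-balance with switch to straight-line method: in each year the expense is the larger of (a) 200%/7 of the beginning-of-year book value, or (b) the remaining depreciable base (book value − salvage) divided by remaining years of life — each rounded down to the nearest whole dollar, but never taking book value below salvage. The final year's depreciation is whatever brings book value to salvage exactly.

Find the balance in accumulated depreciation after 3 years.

Depreciable base = $92,757 − $8,900 = $83,857.
Year 1: DB = ⌊$92,757 × 200%/7⌋ = $26,502; SL = ⌊$83,857/7⌋ = $11,979 → take DB $26,502. Book value $66,255.
Year 2: DB = ⌊$66,255 × 200%/7⌋ = $18,930; SL = ⌊$57,355/6⌋ = $9,559 → take DB $18,930. Book value $47,325.
Year 3: DB = ⌊$47,325 × 200%/7⌋ = $13,521; SL = ⌊$38,425/5⌋ = $7,685 → take DB $13,521. Book value $33,804.
Accumulated through year 3 = $92,757 − $33,804 = $58,953.

$58,953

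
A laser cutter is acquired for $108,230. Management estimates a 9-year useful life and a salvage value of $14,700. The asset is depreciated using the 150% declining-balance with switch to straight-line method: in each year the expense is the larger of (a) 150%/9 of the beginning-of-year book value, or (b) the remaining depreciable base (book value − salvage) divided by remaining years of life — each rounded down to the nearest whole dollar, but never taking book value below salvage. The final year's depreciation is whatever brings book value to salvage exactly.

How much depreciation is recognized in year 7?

$7,182

Depreciable base = $108,230 − $14,700 = $93,530.
Year 1: DB = ⌊$108,230 × 150%/9⌋ = $18,038; SL = ⌊$93,530/9⌋ = $10,392 → take DB $18,038. Book value $90,192.
Year 2: DB = ⌊$90,192 × 150%/9⌋ = $15,032; SL = ⌊$75,492/8⌋ = $9,436 → take DB $15,032. Book value $75,160.
Year 3: DB = ⌊$75,160 × 150%/9⌋ = $12,526; SL = ⌊$60,460/7⌋ = $8,637 → take DB $12,526. Book value $62,634.
Year 4: DB = ⌊$62,634 × 150%/9⌋ = $10,439; SL = ⌊$47,934/6⌋ = $7,989 → take DB $10,439. Book value $52,195.
Year 5: DB = ⌊$52,195 × 150%/9⌋ = $8,699; SL = ⌊$37,495/5⌋ = $7,499 → take DB $8,699. Book value $43,496.
Year 6: DB = ⌊$43,496 × 150%/9⌋ = $7,249; SL = ⌊$28,796/4⌋ = $7,199 → take DB $7,249. Book value $36,247.
Year 7: DB = ⌊$36,247 × 150%/9⌋ = $6,041; SL = ⌊$21,547/3⌋ = $7,182 → take SL $7,182. Book value $29,065.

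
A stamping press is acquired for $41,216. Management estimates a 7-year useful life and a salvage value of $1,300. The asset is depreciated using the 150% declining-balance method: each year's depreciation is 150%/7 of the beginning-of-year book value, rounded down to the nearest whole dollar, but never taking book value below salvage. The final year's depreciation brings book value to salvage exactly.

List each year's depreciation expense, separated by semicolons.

$8,832; $6,939; $5,452; $4,284; $3,366; $2,644; $8,399

Depreciable base = $41,216 − $1,300 = $39,916.
Year 1: ⌊$41,216 × 150%/7⌋ = $8,832. Book value $32,384.
Year 2: ⌊$32,384 × 150%/7⌋ = $6,939. Book value $25,445.
Year 3: ⌊$25,445 × 150%/7⌋ = $5,452. Book value $19,993.
Year 4: ⌊$19,993 × 150%/7⌋ = $4,284. Book value $15,709.
Year 5: ⌊$15,709 × 150%/7⌋ = $3,366. Book value $12,343.
Year 6: ⌊$12,343 × 150%/7⌋ = $2,644. Book value $9,699.
Year 7 (final): $9,699 − $1,300 = $8,399. Book value $1,300.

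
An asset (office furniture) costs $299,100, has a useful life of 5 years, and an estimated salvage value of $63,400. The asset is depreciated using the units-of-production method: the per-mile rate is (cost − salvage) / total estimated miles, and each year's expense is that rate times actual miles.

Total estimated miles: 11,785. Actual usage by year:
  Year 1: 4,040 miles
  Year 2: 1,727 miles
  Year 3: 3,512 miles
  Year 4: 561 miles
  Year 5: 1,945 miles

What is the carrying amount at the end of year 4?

Depreciable base = $299,100 − $63,400 = $235,700.
Rate = $235,700 / 11,785 miles = $20 per mile.
Year 1: 4,040 × $20 = $80,800. Book value $218,300.
Year 2: 1,727 × $20 = $34,540. Book value $183,760.
Year 3: 3,512 × $20 = $70,240. Book value $113,520.
Year 4: 561 × $20 = $11,220. Book value $102,300.

$102,300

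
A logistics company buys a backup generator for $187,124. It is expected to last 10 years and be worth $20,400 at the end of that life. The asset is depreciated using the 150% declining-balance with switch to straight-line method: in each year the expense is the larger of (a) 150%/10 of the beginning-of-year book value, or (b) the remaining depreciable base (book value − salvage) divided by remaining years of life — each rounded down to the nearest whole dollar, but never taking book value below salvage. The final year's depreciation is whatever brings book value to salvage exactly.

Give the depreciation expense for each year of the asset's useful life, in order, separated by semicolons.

Depreciable base = $187,124 − $20,400 = $166,724.
Year 1: DB = ⌊$187,124 × 150%/10⌋ = $28,068; SL = ⌊$166,724/10⌋ = $16,672 → take DB $28,068. Book value $159,056.
Year 2: DB = ⌊$159,056 × 150%/10⌋ = $23,858; SL = ⌊$138,656/9⌋ = $15,406 → take DB $23,858. Book value $135,198.
Year 3: DB = ⌊$135,198 × 150%/10⌋ = $20,279; SL = ⌊$114,798/8⌋ = $14,349 → take DB $20,279. Book value $114,919.
Year 4: DB = ⌊$114,919 × 150%/10⌋ = $17,237; SL = ⌊$94,519/7⌋ = $13,502 → take DB $17,237. Book value $97,682.
Year 5: DB = ⌊$97,682 × 150%/10⌋ = $14,652; SL = ⌊$77,282/6⌋ = $12,880 → take DB $14,652. Book value $83,030.
Year 6: DB = ⌊$83,030 × 150%/10⌋ = $12,454; SL = ⌊$62,630/5⌋ = $12,526 → take SL $12,526. Book value $70,504.
Year 7: DB = ⌊$70,504 × 150%/10⌋ = $10,575; SL = ⌊$50,104/4⌋ = $12,526 → take SL $12,526. Book value $57,978.
Year 8: DB = ⌊$57,978 × 150%/10⌋ = $8,696; SL = ⌊$37,578/3⌋ = $12,526 → take SL $12,526. Book value $45,452.
Year 9: DB = ⌊$45,452 × 150%/10⌋ = $6,817; SL = ⌊$25,052/2⌋ = $12,526 → take SL $12,526. Book value $32,926.
Year 10 (final): $32,926 − $20,400 = $12,526. Book value $20,400.

$28,068; $23,858; $20,279; $17,237; $14,652; $12,526; $12,526; $12,526; $12,526; $12,526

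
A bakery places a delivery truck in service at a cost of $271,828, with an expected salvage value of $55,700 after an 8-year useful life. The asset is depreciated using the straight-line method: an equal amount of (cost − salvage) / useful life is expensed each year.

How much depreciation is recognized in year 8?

$27,016

Depreciable base = $271,828 − $55,700 = $216,128.
Annual expense = $216,128 / 8 = $27,016.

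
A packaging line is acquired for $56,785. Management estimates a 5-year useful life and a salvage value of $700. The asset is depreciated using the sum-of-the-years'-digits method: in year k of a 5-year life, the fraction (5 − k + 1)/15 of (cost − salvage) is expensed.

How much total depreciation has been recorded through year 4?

$52,346

Depreciable base = $56,785 − $700 = $56,085.
Sum of the years' digits = 5+4+3+2+1 = 15.
Year 1: $56,085 × 5/15 = $18,695. Book value $38,090.
Year 2: $56,085 × 4/15 = $14,956. Book value $23,134.
Year 3: $56,085 × 3/15 = $11,217. Book value $11,917.
Year 4: $56,085 × 2/15 = $7,478. Book value $4,439.
Accumulated through year 4 = $56,785 − $4,439 = $52,346.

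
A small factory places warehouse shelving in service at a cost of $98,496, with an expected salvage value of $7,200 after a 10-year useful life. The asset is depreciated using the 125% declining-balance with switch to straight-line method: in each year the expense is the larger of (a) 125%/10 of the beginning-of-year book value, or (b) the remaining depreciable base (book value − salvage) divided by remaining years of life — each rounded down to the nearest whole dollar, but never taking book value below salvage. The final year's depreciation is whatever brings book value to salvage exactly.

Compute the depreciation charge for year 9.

Depreciable base = $98,496 − $7,200 = $91,296.
Year 1: DB = ⌊$98,496 × 125%/10⌋ = $12,312; SL = ⌊$91,296/10⌋ = $9,129 → take DB $12,312. Book value $86,184.
Year 2: DB = ⌊$86,184 × 125%/10⌋ = $10,773; SL = ⌊$78,984/9⌋ = $8,776 → take DB $10,773. Book value $75,411.
Year 3: DB = ⌊$75,411 × 125%/10⌋ = $9,426; SL = ⌊$68,211/8⌋ = $8,526 → take DB $9,426. Book value $65,985.
Year 4: DB = ⌊$65,985 × 125%/10⌋ = $8,248; SL = ⌊$58,785/7⌋ = $8,397 → take SL $8,397. Book value $57,588.
Year 5: DB = ⌊$57,588 × 125%/10⌋ = $7,198; SL = ⌊$50,388/6⌋ = $8,398 → take SL $8,398. Book value $49,190.
Year 6: DB = ⌊$49,190 × 125%/10⌋ = $6,148; SL = ⌊$41,990/5⌋ = $8,398 → take SL $8,398. Book value $40,792.
Year 7: DB = ⌊$40,792 × 125%/10⌋ = $5,099; SL = ⌊$33,592/4⌋ = $8,398 → take SL $8,398. Book value $32,394.
Year 8: DB = ⌊$32,394 × 125%/10⌋ = $4,049; SL = ⌊$25,194/3⌋ = $8,398 → take SL $8,398. Book value $23,996.
Year 9: DB = ⌊$23,996 × 125%/10⌋ = $2,999; SL = ⌊$16,796/2⌋ = $8,398 → take SL $8,398. Book value $15,598.

$8,398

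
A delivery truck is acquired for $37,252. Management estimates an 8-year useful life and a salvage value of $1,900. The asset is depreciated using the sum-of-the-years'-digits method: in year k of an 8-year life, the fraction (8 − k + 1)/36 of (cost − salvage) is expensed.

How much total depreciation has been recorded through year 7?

$34,370

Depreciable base = $37,252 − $1,900 = $35,352.
Sum of the years' digits = 8+7+6+5+4+3+2+1 = 36.
Year 1: $35,352 × 8/36 = $7,856. Book value $29,396.
Year 2: $35,352 × 7/36 = $6,874. Book value $22,522.
Year 3: $35,352 × 6/36 = $5,892. Book value $16,630.
Year 4: $35,352 × 5/36 = $4,910. Book value $11,720.
Year 5: $35,352 × 4/36 = $3,928. Book value $7,792.
Year 6: $35,352 × 3/36 = $2,946. Book value $4,846.
Year 7: $35,352 × 2/36 = $1,964. Book value $2,882.
Accumulated through year 7 = $37,252 − $2,882 = $34,370.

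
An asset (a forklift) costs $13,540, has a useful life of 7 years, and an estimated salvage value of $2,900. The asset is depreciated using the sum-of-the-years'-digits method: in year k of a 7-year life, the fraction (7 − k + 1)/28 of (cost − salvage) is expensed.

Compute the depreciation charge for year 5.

$1,140

Depreciable base = $13,540 − $2,900 = $10,640.
Sum of the years' digits = 7+6+5+4+3+2+1 = 28.
Year 1: $10,640 × 7/28 = $2,660. Book value $10,880.
Year 2: $10,640 × 6/28 = $2,280. Book value $8,600.
Year 3: $10,640 × 5/28 = $1,900. Book value $6,700.
Year 4: $10,640 × 4/28 = $1,520. Book value $5,180.
Year 5: $10,640 × 3/28 = $1,140. Book value $4,040.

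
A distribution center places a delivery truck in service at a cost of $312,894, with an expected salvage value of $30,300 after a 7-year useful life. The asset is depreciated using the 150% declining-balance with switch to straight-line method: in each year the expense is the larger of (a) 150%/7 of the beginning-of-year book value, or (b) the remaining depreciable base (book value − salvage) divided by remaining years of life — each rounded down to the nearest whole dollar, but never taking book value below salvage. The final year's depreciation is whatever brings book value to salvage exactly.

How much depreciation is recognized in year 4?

$32,522

Depreciable base = $312,894 − $30,300 = $282,594.
Year 1: DB = ⌊$312,894 × 150%/7⌋ = $67,048; SL = ⌊$282,594/7⌋ = $40,370 → take DB $67,048. Book value $245,846.
Year 2: DB = ⌊$245,846 × 150%/7⌋ = $52,681; SL = ⌊$215,546/6⌋ = $35,924 → take DB $52,681. Book value $193,165.
Year 3: DB = ⌊$193,165 × 150%/7⌋ = $41,392; SL = ⌊$162,865/5⌋ = $32,573 → take DB $41,392. Book value $151,773.
Year 4: DB = ⌊$151,773 × 150%/7⌋ = $32,522; SL = ⌊$121,473/4⌋ = $30,368 → take DB $32,522. Book value $119,251.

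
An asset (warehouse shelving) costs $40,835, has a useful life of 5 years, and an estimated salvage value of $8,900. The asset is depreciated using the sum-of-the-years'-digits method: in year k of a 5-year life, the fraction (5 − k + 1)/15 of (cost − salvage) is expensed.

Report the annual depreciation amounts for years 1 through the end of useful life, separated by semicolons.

Depreciable base = $40,835 − $8,900 = $31,935.
Sum of the years' digits = 5+4+3+2+1 = 15.
Year 1: $31,935 × 5/15 = $10,645. Book value $30,190.
Year 2: $31,935 × 4/15 = $8,516. Book value $21,674.
Year 3: $31,935 × 3/15 = $6,387. Book value $15,287.
Year 4: $31,935 × 2/15 = $4,258. Book value $11,029.
Year 5: $31,935 × 1/15 = $2,129. Book value $8,900.

$10,645; $8,516; $6,387; $4,258; $2,129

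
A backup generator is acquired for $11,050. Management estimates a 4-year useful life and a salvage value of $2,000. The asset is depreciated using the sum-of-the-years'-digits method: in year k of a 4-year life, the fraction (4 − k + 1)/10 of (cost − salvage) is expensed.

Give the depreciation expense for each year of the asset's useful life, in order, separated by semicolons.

Depreciable base = $11,050 − $2,000 = $9,050.
Sum of the years' digits = 4+3+2+1 = 10.
Year 1: $9,050 × 4/10 = $3,620. Book value $7,430.
Year 2: $9,050 × 3/10 = $2,715. Book value $4,715.
Year 3: $9,050 × 2/10 = $1,810. Book value $2,905.
Year 4: $9,050 × 1/10 = $905. Book value $2,000.

$3,620; $2,715; $1,810; $905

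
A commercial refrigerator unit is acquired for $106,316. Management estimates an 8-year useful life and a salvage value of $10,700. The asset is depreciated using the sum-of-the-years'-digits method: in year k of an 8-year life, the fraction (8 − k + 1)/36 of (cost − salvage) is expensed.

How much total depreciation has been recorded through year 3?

$55,776

Depreciable base = $106,316 − $10,700 = $95,616.
Sum of the years' digits = 8+7+6+5+4+3+2+1 = 36.
Year 1: $95,616 × 8/36 = $21,248. Book value $85,068.
Year 2: $95,616 × 7/36 = $18,592. Book value $66,476.
Year 3: $95,616 × 6/36 = $15,936. Book value $50,540.
Accumulated through year 3 = $106,316 − $50,540 = $55,776.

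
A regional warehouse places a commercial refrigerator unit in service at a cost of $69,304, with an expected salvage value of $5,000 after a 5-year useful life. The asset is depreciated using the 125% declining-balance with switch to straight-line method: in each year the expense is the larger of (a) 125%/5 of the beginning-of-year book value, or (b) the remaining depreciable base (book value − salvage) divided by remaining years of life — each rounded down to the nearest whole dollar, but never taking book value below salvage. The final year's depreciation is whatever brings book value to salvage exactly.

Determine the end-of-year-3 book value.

Depreciable base = $69,304 − $5,000 = $64,304.
Year 1: DB = ⌊$69,304 × 125%/5⌋ = $17,326; SL = ⌊$64,304/5⌋ = $12,860 → take DB $17,326. Book value $51,978.
Year 2: DB = ⌊$51,978 × 125%/5⌋ = $12,994; SL = ⌊$46,978/4⌋ = $11,744 → take DB $12,994. Book value $38,984.
Year 3: DB = ⌊$38,984 × 125%/5⌋ = $9,746; SL = ⌊$33,984/3⌋ = $11,328 → take SL $11,328. Book value $27,656.

$27,656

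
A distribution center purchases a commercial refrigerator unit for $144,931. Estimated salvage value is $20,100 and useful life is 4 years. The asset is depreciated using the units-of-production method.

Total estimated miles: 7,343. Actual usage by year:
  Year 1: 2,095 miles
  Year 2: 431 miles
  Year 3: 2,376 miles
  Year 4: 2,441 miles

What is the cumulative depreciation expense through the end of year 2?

$42,942

Depreciable base = $144,931 − $20,100 = $124,831.
Rate = $124,831 / 7,343 miles = $17 per mile.
Year 1: 2,095 × $17 = $35,615. Book value $109,316.
Year 2: 431 × $17 = $7,327. Book value $101,989.
Accumulated through year 2 = $144,931 − $101,989 = $42,942.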